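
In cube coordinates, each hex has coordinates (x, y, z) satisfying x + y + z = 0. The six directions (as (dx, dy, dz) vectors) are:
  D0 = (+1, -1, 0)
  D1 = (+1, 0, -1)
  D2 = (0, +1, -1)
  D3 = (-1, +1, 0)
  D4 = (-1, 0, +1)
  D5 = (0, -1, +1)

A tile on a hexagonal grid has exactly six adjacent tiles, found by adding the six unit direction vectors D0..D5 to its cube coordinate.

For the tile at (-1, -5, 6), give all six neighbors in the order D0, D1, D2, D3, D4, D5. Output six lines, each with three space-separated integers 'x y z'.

Center: (-1, -5, 6). Add each direction:
  D0: (-1, -5, 6) + (1, -1, 0) = (0, -6, 6)
  D1: (-1, -5, 6) + (1, 0, -1) = (0, -5, 5)
  D2: (-1, -5, 6) + (0, 1, -1) = (-1, -4, 5)
  D3: (-1, -5, 6) + (-1, 1, 0) = (-2, -4, 6)
  D4: (-1, -5, 6) + (-1, 0, 1) = (-2, -5, 7)
  D5: (-1, -5, 6) + (0, -1, 1) = (-1, -6, 7)

Answer: 0 -6 6
0 -5 5
-1 -4 5
-2 -4 6
-2 -5 7
-1 -6 7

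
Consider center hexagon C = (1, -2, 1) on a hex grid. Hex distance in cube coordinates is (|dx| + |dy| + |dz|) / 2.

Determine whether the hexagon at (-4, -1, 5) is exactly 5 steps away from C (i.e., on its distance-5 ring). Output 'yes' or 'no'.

Answer: yes

Derivation:
|px - cx| = |-4 - 1| = 5
|py - cy| = |-1 - (-2)| = 1
|pz - cz| = |5 - 1| = 4
distance = (5+1+4)/2 = 10/2 = 5
radius = 5; distance == radius -> yes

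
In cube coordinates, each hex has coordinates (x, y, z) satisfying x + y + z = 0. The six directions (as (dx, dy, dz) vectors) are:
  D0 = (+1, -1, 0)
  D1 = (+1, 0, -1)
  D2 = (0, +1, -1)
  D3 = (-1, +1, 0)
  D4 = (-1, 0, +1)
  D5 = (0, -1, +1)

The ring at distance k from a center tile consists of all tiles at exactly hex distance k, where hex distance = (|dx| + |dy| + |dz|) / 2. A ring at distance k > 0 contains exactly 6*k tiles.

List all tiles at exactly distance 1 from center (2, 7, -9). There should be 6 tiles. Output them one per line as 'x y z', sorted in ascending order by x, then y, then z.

Answer: 1 7 -8
1 8 -9
2 6 -8
2 8 -10
3 6 -9
3 7 -10

Derivation:
Walk ring at distance 1 from (2, 7, -9):
Start at center + D4*1 = (1, 7, -8)
  hex 0: (1, 7, -8)
  hex 1: (2, 6, -8)
  hex 2: (3, 6, -9)
  hex 3: (3, 7, -10)
  hex 4: (2, 8, -10)
  hex 5: (1, 8, -9)
Sorted: 6 hexes.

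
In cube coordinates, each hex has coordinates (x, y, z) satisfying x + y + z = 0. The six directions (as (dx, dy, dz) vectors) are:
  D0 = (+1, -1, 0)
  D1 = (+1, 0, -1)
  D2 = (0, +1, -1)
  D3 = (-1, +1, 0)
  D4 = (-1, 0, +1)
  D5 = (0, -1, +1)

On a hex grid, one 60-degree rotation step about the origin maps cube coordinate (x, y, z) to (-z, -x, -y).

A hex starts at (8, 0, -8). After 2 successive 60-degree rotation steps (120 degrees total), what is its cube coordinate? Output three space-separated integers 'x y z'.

Answer: 0 -8 8

Derivation:
Start: (8, 0, -8)
Step 1: (8, 0, -8) -> (-(-8), -(8), -(0)) = (8, -8, 0)
Step 2: (8, -8, 0) -> (-(0), -(8), -(-8)) = (0, -8, 8)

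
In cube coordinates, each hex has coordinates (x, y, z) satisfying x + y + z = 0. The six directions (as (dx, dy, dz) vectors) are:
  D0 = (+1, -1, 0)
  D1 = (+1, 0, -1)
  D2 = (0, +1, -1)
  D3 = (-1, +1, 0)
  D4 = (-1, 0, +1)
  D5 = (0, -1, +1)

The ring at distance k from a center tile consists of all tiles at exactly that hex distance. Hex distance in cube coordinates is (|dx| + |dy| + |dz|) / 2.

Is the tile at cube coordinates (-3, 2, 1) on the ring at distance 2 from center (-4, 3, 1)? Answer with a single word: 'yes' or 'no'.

|px - cx| = |-3 - (-4)| = 1
|py - cy| = |2 - 3| = 1
|pz - cz| = |1 - 1| = 0
distance = (1+1+0)/2 = 2/2 = 1
radius = 2; distance != radius -> no

Answer: no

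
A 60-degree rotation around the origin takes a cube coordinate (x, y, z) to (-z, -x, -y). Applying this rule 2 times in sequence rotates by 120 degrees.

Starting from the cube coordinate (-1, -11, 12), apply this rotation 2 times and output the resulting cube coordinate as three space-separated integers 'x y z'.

Start: (-1, -11, 12)
Step 1: (-1, -11, 12) -> (-(12), -(-1), -(-11)) = (-12, 1, 11)
Step 2: (-12, 1, 11) -> (-(11), -(-12), -(1)) = (-11, 12, -1)

Answer: -11 12 -1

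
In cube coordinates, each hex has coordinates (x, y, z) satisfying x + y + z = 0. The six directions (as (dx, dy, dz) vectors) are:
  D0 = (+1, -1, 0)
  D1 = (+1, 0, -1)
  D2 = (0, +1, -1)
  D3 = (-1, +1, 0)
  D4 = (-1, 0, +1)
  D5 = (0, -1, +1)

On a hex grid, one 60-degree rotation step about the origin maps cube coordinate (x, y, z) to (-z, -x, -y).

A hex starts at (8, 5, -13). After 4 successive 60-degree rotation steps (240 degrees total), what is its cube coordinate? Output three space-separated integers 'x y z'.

Start: (8, 5, -13)
Step 1: (8, 5, -13) -> (-(-13), -(8), -(5)) = (13, -8, -5)
Step 2: (13, -8, -5) -> (-(-5), -(13), -(-8)) = (5, -13, 8)
Step 3: (5, -13, 8) -> (-(8), -(5), -(-13)) = (-8, -5, 13)
Step 4: (-8, -5, 13) -> (-(13), -(-8), -(-5)) = (-13, 8, 5)

Answer: -13 8 5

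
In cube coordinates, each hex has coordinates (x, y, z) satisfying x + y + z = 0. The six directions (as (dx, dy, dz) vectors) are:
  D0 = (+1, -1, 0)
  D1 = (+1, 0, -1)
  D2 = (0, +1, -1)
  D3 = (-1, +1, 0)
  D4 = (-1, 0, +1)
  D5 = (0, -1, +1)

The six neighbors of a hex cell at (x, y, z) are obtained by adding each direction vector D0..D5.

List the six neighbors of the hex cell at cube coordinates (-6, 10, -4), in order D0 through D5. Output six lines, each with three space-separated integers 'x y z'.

Center: (-6, 10, -4). Add each direction:
  D0: (-6, 10, -4) + (1, -1, 0) = (-5, 9, -4)
  D1: (-6, 10, -4) + (1, 0, -1) = (-5, 10, -5)
  D2: (-6, 10, -4) + (0, 1, -1) = (-6, 11, -5)
  D3: (-6, 10, -4) + (-1, 1, 0) = (-7, 11, -4)
  D4: (-6, 10, -4) + (-1, 0, 1) = (-7, 10, -3)
  D5: (-6, 10, -4) + (0, -1, 1) = (-6, 9, -3)

Answer: -5 9 -4
-5 10 -5
-6 11 -5
-7 11 -4
-7 10 -3
-6 9 -3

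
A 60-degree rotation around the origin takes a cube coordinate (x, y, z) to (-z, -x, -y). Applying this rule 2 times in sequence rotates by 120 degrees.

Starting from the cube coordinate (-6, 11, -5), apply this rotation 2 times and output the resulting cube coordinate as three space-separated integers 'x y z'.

Answer: 11 -5 -6

Derivation:
Start: (-6, 11, -5)
Step 1: (-6, 11, -5) -> (-(-5), -(-6), -(11)) = (5, 6, -11)
Step 2: (5, 6, -11) -> (-(-11), -(5), -(6)) = (11, -5, -6)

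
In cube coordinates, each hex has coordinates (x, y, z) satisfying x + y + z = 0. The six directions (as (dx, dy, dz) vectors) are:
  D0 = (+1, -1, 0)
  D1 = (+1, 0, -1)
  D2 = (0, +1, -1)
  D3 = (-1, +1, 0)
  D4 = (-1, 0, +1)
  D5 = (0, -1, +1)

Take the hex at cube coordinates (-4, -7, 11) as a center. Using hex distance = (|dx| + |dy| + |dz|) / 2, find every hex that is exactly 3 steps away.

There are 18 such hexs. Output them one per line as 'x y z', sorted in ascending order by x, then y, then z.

Walk ring at distance 3 from (-4, -7, 11):
Start at center + D4*3 = (-7, -7, 14)
  hex 0: (-7, -7, 14)
  hex 1: (-6, -8, 14)
  hex 2: (-5, -9, 14)
  hex 3: (-4, -10, 14)
  hex 4: (-3, -10, 13)
  hex 5: (-2, -10, 12)
  hex 6: (-1, -10, 11)
  hex 7: (-1, -9, 10)
  hex 8: (-1, -8, 9)
  hex 9: (-1, -7, 8)
  hex 10: (-2, -6, 8)
  hex 11: (-3, -5, 8)
  hex 12: (-4, -4, 8)
  hex 13: (-5, -4, 9)
  hex 14: (-6, -4, 10)
  hex 15: (-7, -4, 11)
  hex 16: (-7, -5, 12)
  hex 17: (-7, -6, 13)
Sorted: 18 hexes.

Answer: -7 -7 14
-7 -6 13
-7 -5 12
-7 -4 11
-6 -8 14
-6 -4 10
-5 -9 14
-5 -4 9
-4 -10 14
-4 -4 8
-3 -10 13
-3 -5 8
-2 -10 12
-2 -6 8
-1 -10 11
-1 -9 10
-1 -8 9
-1 -7 8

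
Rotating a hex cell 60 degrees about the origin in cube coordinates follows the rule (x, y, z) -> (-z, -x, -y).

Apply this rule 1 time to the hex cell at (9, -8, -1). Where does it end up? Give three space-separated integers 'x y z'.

Start: (9, -8, -1)
Step 1: (9, -8, -1) -> (-(-1), -(9), -(-8)) = (1, -9, 8)

Answer: 1 -9 8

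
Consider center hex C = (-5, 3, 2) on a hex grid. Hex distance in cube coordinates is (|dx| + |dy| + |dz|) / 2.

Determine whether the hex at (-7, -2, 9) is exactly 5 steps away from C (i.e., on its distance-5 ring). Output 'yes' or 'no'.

Answer: no

Derivation:
|px - cx| = |-7 - (-5)| = 2
|py - cy| = |-2 - 3| = 5
|pz - cz| = |9 - 2| = 7
distance = (2+5+7)/2 = 14/2 = 7
radius = 5; distance != radius -> no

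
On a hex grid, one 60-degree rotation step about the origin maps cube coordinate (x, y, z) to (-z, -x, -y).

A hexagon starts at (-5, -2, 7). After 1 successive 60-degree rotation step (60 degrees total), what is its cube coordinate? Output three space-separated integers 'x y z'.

Start: (-5, -2, 7)
Step 1: (-5, -2, 7) -> (-(7), -(-5), -(-2)) = (-7, 5, 2)

Answer: -7 5 2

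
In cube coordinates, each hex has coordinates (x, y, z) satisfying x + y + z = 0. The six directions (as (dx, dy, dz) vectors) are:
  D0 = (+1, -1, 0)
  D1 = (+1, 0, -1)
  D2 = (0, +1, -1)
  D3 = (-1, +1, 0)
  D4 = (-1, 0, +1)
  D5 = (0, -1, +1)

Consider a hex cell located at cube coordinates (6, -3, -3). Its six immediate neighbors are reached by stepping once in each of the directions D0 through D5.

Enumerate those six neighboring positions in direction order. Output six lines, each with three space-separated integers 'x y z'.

Center: (6, -3, -3). Add each direction:
  D0: (6, -3, -3) + (1, -1, 0) = (7, -4, -3)
  D1: (6, -3, -3) + (1, 0, -1) = (7, -3, -4)
  D2: (6, -3, -3) + (0, 1, -1) = (6, -2, -4)
  D3: (6, -3, -3) + (-1, 1, 0) = (5, -2, -3)
  D4: (6, -3, -3) + (-1, 0, 1) = (5, -3, -2)
  D5: (6, -3, -3) + (0, -1, 1) = (6, -4, -2)

Answer: 7 -4 -3
7 -3 -4
6 -2 -4
5 -2 -3
5 -3 -2
6 -4 -2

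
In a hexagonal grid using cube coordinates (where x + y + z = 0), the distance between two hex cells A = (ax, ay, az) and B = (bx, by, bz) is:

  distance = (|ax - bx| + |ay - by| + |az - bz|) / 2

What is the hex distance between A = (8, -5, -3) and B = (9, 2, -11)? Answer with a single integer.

|ax - bx| = |8 - 9| = 1
|ay - by| = |-5 - 2| = 7
|az - bz| = |-3 - (-11)| = 8
distance = (1 + 7 + 8) / 2 = 16 / 2 = 8

Answer: 8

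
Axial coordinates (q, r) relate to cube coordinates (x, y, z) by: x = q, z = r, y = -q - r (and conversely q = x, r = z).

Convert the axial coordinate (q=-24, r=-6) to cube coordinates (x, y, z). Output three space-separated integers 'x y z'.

x = q = -24
z = r = -6
y = -x - z = -(-24) - (-6) = 30

Answer: -24 30 -6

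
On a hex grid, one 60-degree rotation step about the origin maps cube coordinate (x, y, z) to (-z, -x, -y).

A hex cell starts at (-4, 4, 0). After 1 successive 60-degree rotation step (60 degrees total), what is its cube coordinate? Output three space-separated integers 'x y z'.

Start: (-4, 4, 0)
Step 1: (-4, 4, 0) -> (-(0), -(-4), -(4)) = (0, 4, -4)

Answer: 0 4 -4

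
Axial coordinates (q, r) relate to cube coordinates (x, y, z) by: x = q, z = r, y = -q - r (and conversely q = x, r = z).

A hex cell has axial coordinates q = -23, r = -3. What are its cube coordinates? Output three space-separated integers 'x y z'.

Answer: -23 26 -3

Derivation:
x = q = -23
z = r = -3
y = -x - z = -(-23) - (-3) = 26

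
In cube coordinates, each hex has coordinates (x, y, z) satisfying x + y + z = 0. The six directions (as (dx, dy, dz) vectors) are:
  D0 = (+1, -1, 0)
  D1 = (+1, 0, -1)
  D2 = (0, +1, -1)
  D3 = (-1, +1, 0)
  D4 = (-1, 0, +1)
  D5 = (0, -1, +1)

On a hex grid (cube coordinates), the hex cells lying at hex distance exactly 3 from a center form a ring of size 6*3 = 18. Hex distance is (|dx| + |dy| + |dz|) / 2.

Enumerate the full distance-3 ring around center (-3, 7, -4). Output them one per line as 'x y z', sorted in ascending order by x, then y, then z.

Answer: -6 7 -1
-6 8 -2
-6 9 -3
-6 10 -4
-5 6 -1
-5 10 -5
-4 5 -1
-4 10 -6
-3 4 -1
-3 10 -7
-2 4 -2
-2 9 -7
-1 4 -3
-1 8 -7
0 4 -4
0 5 -5
0 6 -6
0 7 -7

Derivation:
Walk ring at distance 3 from (-3, 7, -4):
Start at center + D4*3 = (-6, 7, -1)
  hex 0: (-6, 7, -1)
  hex 1: (-5, 6, -1)
  hex 2: (-4, 5, -1)
  hex 3: (-3, 4, -1)
  hex 4: (-2, 4, -2)
  hex 5: (-1, 4, -3)
  hex 6: (0, 4, -4)
  hex 7: (0, 5, -5)
  hex 8: (0, 6, -6)
  hex 9: (0, 7, -7)
  hex 10: (-1, 8, -7)
  hex 11: (-2, 9, -7)
  hex 12: (-3, 10, -7)
  hex 13: (-4, 10, -6)
  hex 14: (-5, 10, -5)
  hex 15: (-6, 10, -4)
  hex 16: (-6, 9, -3)
  hex 17: (-6, 8, -2)
Sorted: 18 hexes.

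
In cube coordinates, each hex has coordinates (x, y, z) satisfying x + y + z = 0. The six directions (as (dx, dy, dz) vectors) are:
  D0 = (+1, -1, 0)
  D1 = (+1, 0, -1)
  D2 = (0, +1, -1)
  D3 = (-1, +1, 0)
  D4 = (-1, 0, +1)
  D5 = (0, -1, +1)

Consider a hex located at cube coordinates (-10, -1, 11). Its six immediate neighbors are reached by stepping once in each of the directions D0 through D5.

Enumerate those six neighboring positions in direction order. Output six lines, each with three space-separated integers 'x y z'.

Center: (-10, -1, 11). Add each direction:
  D0: (-10, -1, 11) + (1, -1, 0) = (-9, -2, 11)
  D1: (-10, -1, 11) + (1, 0, -1) = (-9, -1, 10)
  D2: (-10, -1, 11) + (0, 1, -1) = (-10, 0, 10)
  D3: (-10, -1, 11) + (-1, 1, 0) = (-11, 0, 11)
  D4: (-10, -1, 11) + (-1, 0, 1) = (-11, -1, 12)
  D5: (-10, -1, 11) + (0, -1, 1) = (-10, -2, 12)

Answer: -9 -2 11
-9 -1 10
-10 0 10
-11 0 11
-11 -1 12
-10 -2 12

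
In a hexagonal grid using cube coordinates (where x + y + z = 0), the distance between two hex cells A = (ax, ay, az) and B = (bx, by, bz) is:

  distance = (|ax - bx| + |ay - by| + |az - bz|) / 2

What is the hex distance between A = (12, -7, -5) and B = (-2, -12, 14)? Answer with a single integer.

|ax - bx| = |12 - (-2)| = 14
|ay - by| = |-7 - (-12)| = 5
|az - bz| = |-5 - 14| = 19
distance = (14 + 5 + 19) / 2 = 38 / 2 = 19

Answer: 19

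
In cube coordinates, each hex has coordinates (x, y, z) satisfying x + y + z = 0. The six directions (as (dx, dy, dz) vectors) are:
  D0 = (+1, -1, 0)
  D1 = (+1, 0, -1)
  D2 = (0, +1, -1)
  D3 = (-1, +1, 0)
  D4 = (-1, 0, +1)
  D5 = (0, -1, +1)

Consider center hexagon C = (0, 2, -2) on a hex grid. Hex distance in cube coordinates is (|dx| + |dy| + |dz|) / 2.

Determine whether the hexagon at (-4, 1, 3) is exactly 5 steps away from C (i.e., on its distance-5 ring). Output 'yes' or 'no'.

|px - cx| = |-4 - 0| = 4
|py - cy| = |1 - 2| = 1
|pz - cz| = |3 - (-2)| = 5
distance = (4+1+5)/2 = 10/2 = 5
radius = 5; distance == radius -> yes

Answer: yes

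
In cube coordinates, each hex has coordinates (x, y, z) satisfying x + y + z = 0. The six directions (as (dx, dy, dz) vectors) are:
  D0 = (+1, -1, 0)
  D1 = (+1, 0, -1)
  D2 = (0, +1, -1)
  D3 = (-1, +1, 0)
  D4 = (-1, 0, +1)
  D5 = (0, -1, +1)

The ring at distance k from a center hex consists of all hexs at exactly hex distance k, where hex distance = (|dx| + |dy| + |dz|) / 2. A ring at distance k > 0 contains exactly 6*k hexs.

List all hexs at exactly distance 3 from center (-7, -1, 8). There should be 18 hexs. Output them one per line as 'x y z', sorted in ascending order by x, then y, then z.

Answer: -10 -1 11
-10 0 10
-10 1 9
-10 2 8
-9 -2 11
-9 2 7
-8 -3 11
-8 2 6
-7 -4 11
-7 2 5
-6 -4 10
-6 1 5
-5 -4 9
-5 0 5
-4 -4 8
-4 -3 7
-4 -2 6
-4 -1 5

Derivation:
Walk ring at distance 3 from (-7, -1, 8):
Start at center + D4*3 = (-10, -1, 11)
  hex 0: (-10, -1, 11)
  hex 1: (-9, -2, 11)
  hex 2: (-8, -3, 11)
  hex 3: (-7, -4, 11)
  hex 4: (-6, -4, 10)
  hex 5: (-5, -4, 9)
  hex 6: (-4, -4, 8)
  hex 7: (-4, -3, 7)
  hex 8: (-4, -2, 6)
  hex 9: (-4, -1, 5)
  hex 10: (-5, 0, 5)
  hex 11: (-6, 1, 5)
  hex 12: (-7, 2, 5)
  hex 13: (-8, 2, 6)
  hex 14: (-9, 2, 7)
  hex 15: (-10, 2, 8)
  hex 16: (-10, 1, 9)
  hex 17: (-10, 0, 10)
Sorted: 18 hexes.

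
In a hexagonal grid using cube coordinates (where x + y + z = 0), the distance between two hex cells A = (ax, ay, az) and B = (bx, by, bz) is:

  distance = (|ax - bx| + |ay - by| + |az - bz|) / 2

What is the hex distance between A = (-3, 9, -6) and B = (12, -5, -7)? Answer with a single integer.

Answer: 15

Derivation:
|ax - bx| = |-3 - 12| = 15
|ay - by| = |9 - (-5)| = 14
|az - bz| = |-6 - (-7)| = 1
distance = (15 + 14 + 1) / 2 = 30 / 2 = 15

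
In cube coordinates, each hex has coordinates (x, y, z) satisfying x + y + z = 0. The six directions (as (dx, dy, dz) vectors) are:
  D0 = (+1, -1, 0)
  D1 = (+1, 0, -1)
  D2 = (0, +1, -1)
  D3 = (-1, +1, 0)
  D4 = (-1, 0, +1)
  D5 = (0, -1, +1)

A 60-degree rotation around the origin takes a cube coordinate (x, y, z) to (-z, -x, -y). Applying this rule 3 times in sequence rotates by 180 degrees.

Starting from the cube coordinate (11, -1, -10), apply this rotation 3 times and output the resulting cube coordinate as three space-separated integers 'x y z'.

Answer: -11 1 10

Derivation:
Start: (11, -1, -10)
Step 1: (11, -1, -10) -> (-(-10), -(11), -(-1)) = (10, -11, 1)
Step 2: (10, -11, 1) -> (-(1), -(10), -(-11)) = (-1, -10, 11)
Step 3: (-1, -10, 11) -> (-(11), -(-1), -(-10)) = (-11, 1, 10)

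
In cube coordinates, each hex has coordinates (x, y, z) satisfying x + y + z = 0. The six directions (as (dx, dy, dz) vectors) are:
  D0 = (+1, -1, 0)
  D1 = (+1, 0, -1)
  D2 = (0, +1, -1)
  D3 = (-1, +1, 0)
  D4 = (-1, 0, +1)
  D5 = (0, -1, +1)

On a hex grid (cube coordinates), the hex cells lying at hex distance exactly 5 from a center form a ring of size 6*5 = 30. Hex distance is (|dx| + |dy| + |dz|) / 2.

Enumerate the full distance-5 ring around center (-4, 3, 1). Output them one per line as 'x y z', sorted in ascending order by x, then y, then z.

Answer: -9 3 6
-9 4 5
-9 5 4
-9 6 3
-9 7 2
-9 8 1
-8 2 6
-8 8 0
-7 1 6
-7 8 -1
-6 0 6
-6 8 -2
-5 -1 6
-5 8 -3
-4 -2 6
-4 8 -4
-3 -2 5
-3 7 -4
-2 -2 4
-2 6 -4
-1 -2 3
-1 5 -4
0 -2 2
0 4 -4
1 -2 1
1 -1 0
1 0 -1
1 1 -2
1 2 -3
1 3 -4

Derivation:
Walk ring at distance 5 from (-4, 3, 1):
Start at center + D4*5 = (-9, 3, 6)
  hex 0: (-9, 3, 6)
  hex 1: (-8, 2, 6)
  hex 2: (-7, 1, 6)
  hex 3: (-6, 0, 6)
  hex 4: (-5, -1, 6)
  hex 5: (-4, -2, 6)
  hex 6: (-3, -2, 5)
  hex 7: (-2, -2, 4)
  hex 8: (-1, -2, 3)
  hex 9: (0, -2, 2)
  hex 10: (1, -2, 1)
  hex 11: (1, -1, 0)
  hex 12: (1, 0, -1)
  hex 13: (1, 1, -2)
  hex 14: (1, 2, -3)
  hex 15: (1, 3, -4)
  hex 16: (0, 4, -4)
  hex 17: (-1, 5, -4)
  hex 18: (-2, 6, -4)
  hex 19: (-3, 7, -4)
  hex 20: (-4, 8, -4)
  hex 21: (-5, 8, -3)
  hex 22: (-6, 8, -2)
  hex 23: (-7, 8, -1)
  hex 24: (-8, 8, 0)
  hex 25: (-9, 8, 1)
  hex 26: (-9, 7, 2)
  hex 27: (-9, 6, 3)
  hex 28: (-9, 5, 4)
  hex 29: (-9, 4, 5)
Sorted: 30 hexes.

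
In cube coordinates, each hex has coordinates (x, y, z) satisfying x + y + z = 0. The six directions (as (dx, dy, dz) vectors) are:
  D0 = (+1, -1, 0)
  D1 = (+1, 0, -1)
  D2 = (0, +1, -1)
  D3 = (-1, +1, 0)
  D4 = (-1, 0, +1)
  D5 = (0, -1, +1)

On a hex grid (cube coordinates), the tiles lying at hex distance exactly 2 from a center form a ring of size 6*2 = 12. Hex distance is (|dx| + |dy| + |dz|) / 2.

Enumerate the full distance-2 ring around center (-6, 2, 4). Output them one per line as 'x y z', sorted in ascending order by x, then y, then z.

Walk ring at distance 2 from (-6, 2, 4):
Start at center + D4*2 = (-8, 2, 6)
  hex 0: (-8, 2, 6)
  hex 1: (-7, 1, 6)
  hex 2: (-6, 0, 6)
  hex 3: (-5, 0, 5)
  hex 4: (-4, 0, 4)
  hex 5: (-4, 1, 3)
  hex 6: (-4, 2, 2)
  hex 7: (-5, 3, 2)
  hex 8: (-6, 4, 2)
  hex 9: (-7, 4, 3)
  hex 10: (-8, 4, 4)
  hex 11: (-8, 3, 5)
Sorted: 12 hexes.

Answer: -8 2 6
-8 3 5
-8 4 4
-7 1 6
-7 4 3
-6 0 6
-6 4 2
-5 0 5
-5 3 2
-4 0 4
-4 1 3
-4 2 2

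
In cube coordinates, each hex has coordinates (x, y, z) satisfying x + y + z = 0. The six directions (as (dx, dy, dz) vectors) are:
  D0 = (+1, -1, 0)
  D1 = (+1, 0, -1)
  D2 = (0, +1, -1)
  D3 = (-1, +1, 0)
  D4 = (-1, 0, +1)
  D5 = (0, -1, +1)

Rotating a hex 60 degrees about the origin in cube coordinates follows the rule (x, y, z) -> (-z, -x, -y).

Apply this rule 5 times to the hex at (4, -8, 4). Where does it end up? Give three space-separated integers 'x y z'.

Answer: 8 -4 -4

Derivation:
Start: (4, -8, 4)
Step 1: (4, -8, 4) -> (-(4), -(4), -(-8)) = (-4, -4, 8)
Step 2: (-4, -4, 8) -> (-(8), -(-4), -(-4)) = (-8, 4, 4)
Step 3: (-8, 4, 4) -> (-(4), -(-8), -(4)) = (-4, 8, -4)
Step 4: (-4, 8, -4) -> (-(-4), -(-4), -(8)) = (4, 4, -8)
Step 5: (4, 4, -8) -> (-(-8), -(4), -(4)) = (8, -4, -4)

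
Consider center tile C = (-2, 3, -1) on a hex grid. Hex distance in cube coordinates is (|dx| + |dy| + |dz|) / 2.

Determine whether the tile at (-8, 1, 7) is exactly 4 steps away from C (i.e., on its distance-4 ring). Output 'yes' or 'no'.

|px - cx| = |-8 - (-2)| = 6
|py - cy| = |1 - 3| = 2
|pz - cz| = |7 - (-1)| = 8
distance = (6+2+8)/2 = 16/2 = 8
radius = 4; distance != radius -> no

Answer: no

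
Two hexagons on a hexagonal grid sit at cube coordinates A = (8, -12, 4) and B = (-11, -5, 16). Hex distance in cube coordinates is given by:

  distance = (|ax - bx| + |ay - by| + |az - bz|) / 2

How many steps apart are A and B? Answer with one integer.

|ax - bx| = |8 - (-11)| = 19
|ay - by| = |-12 - (-5)| = 7
|az - bz| = |4 - 16| = 12
distance = (19 + 7 + 12) / 2 = 38 / 2 = 19

Answer: 19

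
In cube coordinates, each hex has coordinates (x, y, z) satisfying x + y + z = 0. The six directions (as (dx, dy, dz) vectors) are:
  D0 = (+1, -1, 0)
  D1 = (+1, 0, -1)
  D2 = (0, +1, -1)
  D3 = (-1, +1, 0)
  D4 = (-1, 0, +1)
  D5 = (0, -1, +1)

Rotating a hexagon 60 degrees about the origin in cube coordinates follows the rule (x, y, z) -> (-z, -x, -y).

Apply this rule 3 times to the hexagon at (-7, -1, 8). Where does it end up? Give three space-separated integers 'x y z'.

Start: (-7, -1, 8)
Step 1: (-7, -1, 8) -> (-(8), -(-7), -(-1)) = (-8, 7, 1)
Step 2: (-8, 7, 1) -> (-(1), -(-8), -(7)) = (-1, 8, -7)
Step 3: (-1, 8, -7) -> (-(-7), -(-1), -(8)) = (7, 1, -8)

Answer: 7 1 -8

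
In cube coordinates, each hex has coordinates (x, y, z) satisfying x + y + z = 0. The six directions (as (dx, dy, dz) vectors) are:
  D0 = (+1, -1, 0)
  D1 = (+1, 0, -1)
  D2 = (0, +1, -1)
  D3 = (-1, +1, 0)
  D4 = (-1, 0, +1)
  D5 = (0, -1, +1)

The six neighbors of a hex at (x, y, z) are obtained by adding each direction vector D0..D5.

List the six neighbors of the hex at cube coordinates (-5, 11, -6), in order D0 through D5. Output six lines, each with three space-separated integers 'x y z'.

Center: (-5, 11, -6). Add each direction:
  D0: (-5, 11, -6) + (1, -1, 0) = (-4, 10, -6)
  D1: (-5, 11, -6) + (1, 0, -1) = (-4, 11, -7)
  D2: (-5, 11, -6) + (0, 1, -1) = (-5, 12, -7)
  D3: (-5, 11, -6) + (-1, 1, 0) = (-6, 12, -6)
  D4: (-5, 11, -6) + (-1, 0, 1) = (-6, 11, -5)
  D5: (-5, 11, -6) + (0, -1, 1) = (-5, 10, -5)

Answer: -4 10 -6
-4 11 -7
-5 12 -7
-6 12 -6
-6 11 -5
-5 10 -5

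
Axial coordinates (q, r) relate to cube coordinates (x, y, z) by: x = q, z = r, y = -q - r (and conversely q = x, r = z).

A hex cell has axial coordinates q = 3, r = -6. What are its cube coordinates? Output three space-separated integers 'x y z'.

Answer: 3 3 -6

Derivation:
x = q = 3
z = r = -6
y = -x - z = -(3) - (-6) = 3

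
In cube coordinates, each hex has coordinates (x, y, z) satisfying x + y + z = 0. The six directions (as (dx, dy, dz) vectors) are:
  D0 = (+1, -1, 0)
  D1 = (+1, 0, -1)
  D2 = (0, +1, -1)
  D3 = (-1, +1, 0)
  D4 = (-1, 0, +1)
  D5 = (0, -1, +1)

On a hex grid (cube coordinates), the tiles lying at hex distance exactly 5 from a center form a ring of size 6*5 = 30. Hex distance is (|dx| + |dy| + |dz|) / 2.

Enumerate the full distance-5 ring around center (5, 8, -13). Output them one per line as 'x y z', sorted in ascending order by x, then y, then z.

Walk ring at distance 5 from (5, 8, -13):
Start at center + D4*5 = (0, 8, -8)
  hex 0: (0, 8, -8)
  hex 1: (1, 7, -8)
  hex 2: (2, 6, -8)
  hex 3: (3, 5, -8)
  hex 4: (4, 4, -8)
  hex 5: (5, 3, -8)
  hex 6: (6, 3, -9)
  hex 7: (7, 3, -10)
  hex 8: (8, 3, -11)
  hex 9: (9, 3, -12)
  hex 10: (10, 3, -13)
  hex 11: (10, 4, -14)
  hex 12: (10, 5, -15)
  hex 13: (10, 6, -16)
  hex 14: (10, 7, -17)
  hex 15: (10, 8, -18)
  hex 16: (9, 9, -18)
  hex 17: (8, 10, -18)
  hex 18: (7, 11, -18)
  hex 19: (6, 12, -18)
  hex 20: (5, 13, -18)
  hex 21: (4, 13, -17)
  hex 22: (3, 13, -16)
  hex 23: (2, 13, -15)
  hex 24: (1, 13, -14)
  hex 25: (0, 13, -13)
  hex 26: (0, 12, -12)
  hex 27: (0, 11, -11)
  hex 28: (0, 10, -10)
  hex 29: (0, 9, -9)
Sorted: 30 hexes.

Answer: 0 8 -8
0 9 -9
0 10 -10
0 11 -11
0 12 -12
0 13 -13
1 7 -8
1 13 -14
2 6 -8
2 13 -15
3 5 -8
3 13 -16
4 4 -8
4 13 -17
5 3 -8
5 13 -18
6 3 -9
6 12 -18
7 3 -10
7 11 -18
8 3 -11
8 10 -18
9 3 -12
9 9 -18
10 3 -13
10 4 -14
10 5 -15
10 6 -16
10 7 -17
10 8 -18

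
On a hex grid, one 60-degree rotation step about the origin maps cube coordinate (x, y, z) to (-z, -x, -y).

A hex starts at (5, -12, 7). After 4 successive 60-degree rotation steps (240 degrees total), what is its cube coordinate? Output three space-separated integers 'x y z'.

Start: (5, -12, 7)
Step 1: (5, -12, 7) -> (-(7), -(5), -(-12)) = (-7, -5, 12)
Step 2: (-7, -5, 12) -> (-(12), -(-7), -(-5)) = (-12, 7, 5)
Step 3: (-12, 7, 5) -> (-(5), -(-12), -(7)) = (-5, 12, -7)
Step 4: (-5, 12, -7) -> (-(-7), -(-5), -(12)) = (7, 5, -12)

Answer: 7 5 -12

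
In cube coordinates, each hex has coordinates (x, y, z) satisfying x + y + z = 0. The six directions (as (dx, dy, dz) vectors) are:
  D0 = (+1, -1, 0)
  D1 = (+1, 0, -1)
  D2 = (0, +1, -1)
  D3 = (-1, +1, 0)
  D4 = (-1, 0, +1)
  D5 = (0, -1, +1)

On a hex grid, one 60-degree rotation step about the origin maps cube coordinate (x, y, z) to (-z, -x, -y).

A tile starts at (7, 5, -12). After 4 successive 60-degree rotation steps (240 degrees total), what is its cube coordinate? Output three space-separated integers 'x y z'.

Start: (7, 5, -12)
Step 1: (7, 5, -12) -> (-(-12), -(7), -(5)) = (12, -7, -5)
Step 2: (12, -7, -5) -> (-(-5), -(12), -(-7)) = (5, -12, 7)
Step 3: (5, -12, 7) -> (-(7), -(5), -(-12)) = (-7, -5, 12)
Step 4: (-7, -5, 12) -> (-(12), -(-7), -(-5)) = (-12, 7, 5)

Answer: -12 7 5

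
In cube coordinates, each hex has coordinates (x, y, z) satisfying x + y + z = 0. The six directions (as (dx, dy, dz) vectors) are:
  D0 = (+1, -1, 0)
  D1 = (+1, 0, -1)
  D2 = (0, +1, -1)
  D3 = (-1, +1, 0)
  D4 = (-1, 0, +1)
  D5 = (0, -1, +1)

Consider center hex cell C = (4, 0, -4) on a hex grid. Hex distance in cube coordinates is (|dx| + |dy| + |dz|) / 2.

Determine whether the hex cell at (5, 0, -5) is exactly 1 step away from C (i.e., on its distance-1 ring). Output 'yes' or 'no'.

|px - cx| = |5 - 4| = 1
|py - cy| = |0 - 0| = 0
|pz - cz| = |-5 - (-4)| = 1
distance = (1+0+1)/2 = 2/2 = 1
radius = 1; distance == radius -> yes

Answer: yes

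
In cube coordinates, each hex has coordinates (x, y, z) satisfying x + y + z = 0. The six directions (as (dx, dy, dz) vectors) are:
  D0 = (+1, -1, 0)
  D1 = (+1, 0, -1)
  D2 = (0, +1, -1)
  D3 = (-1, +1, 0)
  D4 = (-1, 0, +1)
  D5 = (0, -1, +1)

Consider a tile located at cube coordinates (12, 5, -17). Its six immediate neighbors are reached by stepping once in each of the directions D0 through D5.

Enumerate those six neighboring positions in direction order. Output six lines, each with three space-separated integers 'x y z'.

Center: (12, 5, -17). Add each direction:
  D0: (12, 5, -17) + (1, -1, 0) = (13, 4, -17)
  D1: (12, 5, -17) + (1, 0, -1) = (13, 5, -18)
  D2: (12, 5, -17) + (0, 1, -1) = (12, 6, -18)
  D3: (12, 5, -17) + (-1, 1, 0) = (11, 6, -17)
  D4: (12, 5, -17) + (-1, 0, 1) = (11, 5, -16)
  D5: (12, 5, -17) + (0, -1, 1) = (12, 4, -16)

Answer: 13 4 -17
13 5 -18
12 6 -18
11 6 -17
11 5 -16
12 4 -16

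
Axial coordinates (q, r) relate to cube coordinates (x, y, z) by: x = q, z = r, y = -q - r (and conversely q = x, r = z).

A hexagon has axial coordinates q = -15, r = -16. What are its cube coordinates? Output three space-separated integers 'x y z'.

Answer: -15 31 -16

Derivation:
x = q = -15
z = r = -16
y = -x - z = -(-15) - (-16) = 31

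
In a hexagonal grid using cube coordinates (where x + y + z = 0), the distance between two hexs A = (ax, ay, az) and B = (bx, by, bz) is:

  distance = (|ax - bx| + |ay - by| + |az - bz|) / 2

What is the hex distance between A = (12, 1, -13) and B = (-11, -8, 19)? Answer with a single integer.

|ax - bx| = |12 - (-11)| = 23
|ay - by| = |1 - (-8)| = 9
|az - bz| = |-13 - 19| = 32
distance = (23 + 9 + 32) / 2 = 64 / 2 = 32

Answer: 32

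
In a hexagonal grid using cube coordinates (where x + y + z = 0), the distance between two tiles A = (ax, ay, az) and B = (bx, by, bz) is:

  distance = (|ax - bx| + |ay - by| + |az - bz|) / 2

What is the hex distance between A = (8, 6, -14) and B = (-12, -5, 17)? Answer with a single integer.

|ax - bx| = |8 - (-12)| = 20
|ay - by| = |6 - (-5)| = 11
|az - bz| = |-14 - 17| = 31
distance = (20 + 11 + 31) / 2 = 62 / 2 = 31

Answer: 31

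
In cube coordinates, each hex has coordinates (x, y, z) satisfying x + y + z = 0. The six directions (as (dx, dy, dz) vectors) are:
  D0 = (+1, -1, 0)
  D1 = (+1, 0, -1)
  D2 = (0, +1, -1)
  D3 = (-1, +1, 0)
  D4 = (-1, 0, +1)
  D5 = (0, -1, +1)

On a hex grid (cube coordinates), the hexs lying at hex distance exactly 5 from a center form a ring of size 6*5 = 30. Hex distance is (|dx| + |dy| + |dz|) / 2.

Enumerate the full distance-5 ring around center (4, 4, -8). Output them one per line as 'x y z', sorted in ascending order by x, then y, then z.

Walk ring at distance 5 from (4, 4, -8):
Start at center + D4*5 = (-1, 4, -3)
  hex 0: (-1, 4, -3)
  hex 1: (0, 3, -3)
  hex 2: (1, 2, -3)
  hex 3: (2, 1, -3)
  hex 4: (3, 0, -3)
  hex 5: (4, -1, -3)
  hex 6: (5, -1, -4)
  hex 7: (6, -1, -5)
  hex 8: (7, -1, -6)
  hex 9: (8, -1, -7)
  hex 10: (9, -1, -8)
  hex 11: (9, 0, -9)
  hex 12: (9, 1, -10)
  hex 13: (9, 2, -11)
  hex 14: (9, 3, -12)
  hex 15: (9, 4, -13)
  hex 16: (8, 5, -13)
  hex 17: (7, 6, -13)
  hex 18: (6, 7, -13)
  hex 19: (5, 8, -13)
  hex 20: (4, 9, -13)
  hex 21: (3, 9, -12)
  hex 22: (2, 9, -11)
  hex 23: (1, 9, -10)
  hex 24: (0, 9, -9)
  hex 25: (-1, 9, -8)
  hex 26: (-1, 8, -7)
  hex 27: (-1, 7, -6)
  hex 28: (-1, 6, -5)
  hex 29: (-1, 5, -4)
Sorted: 30 hexes.

Answer: -1 4 -3
-1 5 -4
-1 6 -5
-1 7 -6
-1 8 -7
-1 9 -8
0 3 -3
0 9 -9
1 2 -3
1 9 -10
2 1 -3
2 9 -11
3 0 -3
3 9 -12
4 -1 -3
4 9 -13
5 -1 -4
5 8 -13
6 -1 -5
6 7 -13
7 -1 -6
7 6 -13
8 -1 -7
8 5 -13
9 -1 -8
9 0 -9
9 1 -10
9 2 -11
9 3 -12
9 4 -13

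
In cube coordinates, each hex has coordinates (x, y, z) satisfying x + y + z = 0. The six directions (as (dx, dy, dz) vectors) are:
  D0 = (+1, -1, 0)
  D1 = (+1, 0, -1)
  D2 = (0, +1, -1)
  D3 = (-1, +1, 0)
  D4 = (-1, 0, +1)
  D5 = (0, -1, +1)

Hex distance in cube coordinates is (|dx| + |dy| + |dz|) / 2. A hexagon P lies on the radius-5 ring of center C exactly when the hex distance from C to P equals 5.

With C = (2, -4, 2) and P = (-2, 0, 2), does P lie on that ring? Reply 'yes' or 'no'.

|px - cx| = |-2 - 2| = 4
|py - cy| = |0 - (-4)| = 4
|pz - cz| = |2 - 2| = 0
distance = (4+4+0)/2 = 8/2 = 4
radius = 5; distance != radius -> no

Answer: no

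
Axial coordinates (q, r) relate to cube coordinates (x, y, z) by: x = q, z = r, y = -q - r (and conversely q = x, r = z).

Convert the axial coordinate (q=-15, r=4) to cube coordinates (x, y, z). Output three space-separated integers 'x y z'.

x = q = -15
z = r = 4
y = -x - z = -(-15) - (4) = 11

Answer: -15 11 4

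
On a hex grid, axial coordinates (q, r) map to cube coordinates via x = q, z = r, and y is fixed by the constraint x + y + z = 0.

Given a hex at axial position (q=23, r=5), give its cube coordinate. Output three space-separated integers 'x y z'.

Answer: 23 -28 5

Derivation:
x = q = 23
z = r = 5
y = -x - z = -(23) - (5) = -28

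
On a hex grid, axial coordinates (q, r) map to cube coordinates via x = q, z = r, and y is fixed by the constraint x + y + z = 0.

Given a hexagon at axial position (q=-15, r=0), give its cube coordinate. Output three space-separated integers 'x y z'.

Answer: -15 15 0

Derivation:
x = q = -15
z = r = 0
y = -x - z = -(-15) - (0) = 15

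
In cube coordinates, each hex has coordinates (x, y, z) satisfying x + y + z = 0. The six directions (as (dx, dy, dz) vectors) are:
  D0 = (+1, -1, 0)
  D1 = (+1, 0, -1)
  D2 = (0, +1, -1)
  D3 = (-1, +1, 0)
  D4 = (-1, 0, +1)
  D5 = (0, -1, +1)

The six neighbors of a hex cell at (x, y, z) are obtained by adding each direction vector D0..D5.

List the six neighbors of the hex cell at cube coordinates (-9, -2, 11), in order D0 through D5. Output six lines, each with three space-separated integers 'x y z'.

Answer: -8 -3 11
-8 -2 10
-9 -1 10
-10 -1 11
-10 -2 12
-9 -3 12

Derivation:
Center: (-9, -2, 11). Add each direction:
  D0: (-9, -2, 11) + (1, -1, 0) = (-8, -3, 11)
  D1: (-9, -2, 11) + (1, 0, -1) = (-8, -2, 10)
  D2: (-9, -2, 11) + (0, 1, -1) = (-9, -1, 10)
  D3: (-9, -2, 11) + (-1, 1, 0) = (-10, -1, 11)
  D4: (-9, -2, 11) + (-1, 0, 1) = (-10, -2, 12)
  D5: (-9, -2, 11) + (0, -1, 1) = (-9, -3, 12)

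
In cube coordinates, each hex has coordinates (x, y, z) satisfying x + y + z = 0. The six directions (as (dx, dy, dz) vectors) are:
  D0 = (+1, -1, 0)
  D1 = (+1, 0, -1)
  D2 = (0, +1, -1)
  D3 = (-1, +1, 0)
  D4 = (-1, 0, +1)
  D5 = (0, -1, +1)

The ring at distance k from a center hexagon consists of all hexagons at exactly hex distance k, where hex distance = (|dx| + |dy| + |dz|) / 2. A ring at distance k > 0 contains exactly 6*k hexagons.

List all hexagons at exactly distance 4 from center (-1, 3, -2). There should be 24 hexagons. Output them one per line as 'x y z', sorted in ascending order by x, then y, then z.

Answer: -5 3 2
-5 4 1
-5 5 0
-5 6 -1
-5 7 -2
-4 2 2
-4 7 -3
-3 1 2
-3 7 -4
-2 0 2
-2 7 -5
-1 -1 2
-1 7 -6
0 -1 1
0 6 -6
1 -1 0
1 5 -6
2 -1 -1
2 4 -6
3 -1 -2
3 0 -3
3 1 -4
3 2 -5
3 3 -6

Derivation:
Walk ring at distance 4 from (-1, 3, -2):
Start at center + D4*4 = (-5, 3, 2)
  hex 0: (-5, 3, 2)
  hex 1: (-4, 2, 2)
  hex 2: (-3, 1, 2)
  hex 3: (-2, 0, 2)
  hex 4: (-1, -1, 2)
  hex 5: (0, -1, 1)
  hex 6: (1, -1, 0)
  hex 7: (2, -1, -1)
  hex 8: (3, -1, -2)
  hex 9: (3, 0, -3)
  hex 10: (3, 1, -4)
  hex 11: (3, 2, -5)
  hex 12: (3, 3, -6)
  hex 13: (2, 4, -6)
  hex 14: (1, 5, -6)
  hex 15: (0, 6, -6)
  hex 16: (-1, 7, -6)
  hex 17: (-2, 7, -5)
  hex 18: (-3, 7, -4)
  hex 19: (-4, 7, -3)
  hex 20: (-5, 7, -2)
  hex 21: (-5, 6, -1)
  hex 22: (-5, 5, 0)
  hex 23: (-5, 4, 1)
Sorted: 24 hexes.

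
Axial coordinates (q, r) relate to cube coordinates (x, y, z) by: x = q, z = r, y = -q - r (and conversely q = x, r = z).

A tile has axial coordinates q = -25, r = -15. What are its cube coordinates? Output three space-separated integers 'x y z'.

Answer: -25 40 -15

Derivation:
x = q = -25
z = r = -15
y = -x - z = -(-25) - (-15) = 40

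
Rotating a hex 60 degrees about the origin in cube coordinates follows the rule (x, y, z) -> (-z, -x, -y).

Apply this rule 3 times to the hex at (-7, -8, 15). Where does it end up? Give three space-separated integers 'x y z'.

Answer: 7 8 -15

Derivation:
Start: (-7, -8, 15)
Step 1: (-7, -8, 15) -> (-(15), -(-7), -(-8)) = (-15, 7, 8)
Step 2: (-15, 7, 8) -> (-(8), -(-15), -(7)) = (-8, 15, -7)
Step 3: (-8, 15, -7) -> (-(-7), -(-8), -(15)) = (7, 8, -15)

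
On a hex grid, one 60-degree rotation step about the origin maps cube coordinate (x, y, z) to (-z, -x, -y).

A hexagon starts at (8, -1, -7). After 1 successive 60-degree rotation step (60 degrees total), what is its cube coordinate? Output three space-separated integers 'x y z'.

Answer: 7 -8 1

Derivation:
Start: (8, -1, -7)
Step 1: (8, -1, -7) -> (-(-7), -(8), -(-1)) = (7, -8, 1)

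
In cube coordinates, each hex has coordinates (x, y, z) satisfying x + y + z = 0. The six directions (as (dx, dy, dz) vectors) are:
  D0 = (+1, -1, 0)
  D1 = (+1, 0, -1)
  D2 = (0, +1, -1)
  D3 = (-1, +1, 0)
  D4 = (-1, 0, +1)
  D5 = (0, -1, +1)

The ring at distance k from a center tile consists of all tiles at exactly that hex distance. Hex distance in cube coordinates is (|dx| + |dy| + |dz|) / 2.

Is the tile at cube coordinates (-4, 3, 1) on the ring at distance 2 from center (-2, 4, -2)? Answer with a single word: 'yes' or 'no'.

|px - cx| = |-4 - (-2)| = 2
|py - cy| = |3 - 4| = 1
|pz - cz| = |1 - (-2)| = 3
distance = (2+1+3)/2 = 6/2 = 3
radius = 2; distance != radius -> no

Answer: no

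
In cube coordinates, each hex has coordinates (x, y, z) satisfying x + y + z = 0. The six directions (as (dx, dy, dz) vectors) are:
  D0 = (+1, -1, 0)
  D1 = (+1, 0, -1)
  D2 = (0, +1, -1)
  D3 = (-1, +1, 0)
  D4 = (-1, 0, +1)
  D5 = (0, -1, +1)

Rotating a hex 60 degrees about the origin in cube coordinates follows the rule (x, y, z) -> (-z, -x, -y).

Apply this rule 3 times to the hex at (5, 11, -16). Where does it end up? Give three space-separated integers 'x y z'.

Answer: -5 -11 16

Derivation:
Start: (5, 11, -16)
Step 1: (5, 11, -16) -> (-(-16), -(5), -(11)) = (16, -5, -11)
Step 2: (16, -5, -11) -> (-(-11), -(16), -(-5)) = (11, -16, 5)
Step 3: (11, -16, 5) -> (-(5), -(11), -(-16)) = (-5, -11, 16)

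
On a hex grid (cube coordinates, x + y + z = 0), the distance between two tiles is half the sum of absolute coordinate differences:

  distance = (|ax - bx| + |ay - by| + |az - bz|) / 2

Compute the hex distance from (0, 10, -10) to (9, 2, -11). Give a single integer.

Answer: 9

Derivation:
|ax - bx| = |0 - 9| = 9
|ay - by| = |10 - 2| = 8
|az - bz| = |-10 - (-11)| = 1
distance = (9 + 8 + 1) / 2 = 18 / 2 = 9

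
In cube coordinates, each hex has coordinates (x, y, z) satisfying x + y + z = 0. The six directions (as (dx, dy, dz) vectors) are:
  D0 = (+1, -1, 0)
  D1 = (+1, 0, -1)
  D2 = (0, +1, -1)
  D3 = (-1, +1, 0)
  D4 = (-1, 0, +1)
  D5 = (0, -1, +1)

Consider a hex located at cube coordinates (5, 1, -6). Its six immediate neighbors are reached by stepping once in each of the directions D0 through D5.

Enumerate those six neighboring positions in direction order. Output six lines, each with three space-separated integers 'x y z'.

Answer: 6 0 -6
6 1 -7
5 2 -7
4 2 -6
4 1 -5
5 0 -5

Derivation:
Center: (5, 1, -6). Add each direction:
  D0: (5, 1, -6) + (1, -1, 0) = (6, 0, -6)
  D1: (5, 1, -6) + (1, 0, -1) = (6, 1, -7)
  D2: (5, 1, -6) + (0, 1, -1) = (5, 2, -7)
  D3: (5, 1, -6) + (-1, 1, 0) = (4, 2, -6)
  D4: (5, 1, -6) + (-1, 0, 1) = (4, 1, -5)
  D5: (5, 1, -6) + (0, -1, 1) = (5, 0, -5)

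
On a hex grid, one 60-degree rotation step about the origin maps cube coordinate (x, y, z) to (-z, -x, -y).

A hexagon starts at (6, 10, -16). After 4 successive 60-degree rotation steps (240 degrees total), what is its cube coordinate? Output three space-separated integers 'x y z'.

Answer: -16 6 10

Derivation:
Start: (6, 10, -16)
Step 1: (6, 10, -16) -> (-(-16), -(6), -(10)) = (16, -6, -10)
Step 2: (16, -6, -10) -> (-(-10), -(16), -(-6)) = (10, -16, 6)
Step 3: (10, -16, 6) -> (-(6), -(10), -(-16)) = (-6, -10, 16)
Step 4: (-6, -10, 16) -> (-(16), -(-6), -(-10)) = (-16, 6, 10)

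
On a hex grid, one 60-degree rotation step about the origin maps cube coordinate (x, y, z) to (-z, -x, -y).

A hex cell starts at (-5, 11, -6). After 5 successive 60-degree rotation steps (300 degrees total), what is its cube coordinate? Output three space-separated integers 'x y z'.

Start: (-5, 11, -6)
Step 1: (-5, 11, -6) -> (-(-6), -(-5), -(11)) = (6, 5, -11)
Step 2: (6, 5, -11) -> (-(-11), -(6), -(5)) = (11, -6, -5)
Step 3: (11, -6, -5) -> (-(-5), -(11), -(-6)) = (5, -11, 6)
Step 4: (5, -11, 6) -> (-(6), -(5), -(-11)) = (-6, -5, 11)
Step 5: (-6, -5, 11) -> (-(11), -(-6), -(-5)) = (-11, 6, 5)

Answer: -11 6 5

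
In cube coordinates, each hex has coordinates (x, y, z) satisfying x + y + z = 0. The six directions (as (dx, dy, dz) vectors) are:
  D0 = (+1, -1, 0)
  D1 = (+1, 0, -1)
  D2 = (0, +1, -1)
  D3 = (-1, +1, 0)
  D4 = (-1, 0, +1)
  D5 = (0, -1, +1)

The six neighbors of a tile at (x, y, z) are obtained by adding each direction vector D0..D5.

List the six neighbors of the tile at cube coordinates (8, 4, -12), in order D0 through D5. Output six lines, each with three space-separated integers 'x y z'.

Center: (8, 4, -12). Add each direction:
  D0: (8, 4, -12) + (1, -1, 0) = (9, 3, -12)
  D1: (8, 4, -12) + (1, 0, -1) = (9, 4, -13)
  D2: (8, 4, -12) + (0, 1, -1) = (8, 5, -13)
  D3: (8, 4, -12) + (-1, 1, 0) = (7, 5, -12)
  D4: (8, 4, -12) + (-1, 0, 1) = (7, 4, -11)
  D5: (8, 4, -12) + (0, -1, 1) = (8, 3, -11)

Answer: 9 3 -12
9 4 -13
8 5 -13
7 5 -12
7 4 -11
8 3 -11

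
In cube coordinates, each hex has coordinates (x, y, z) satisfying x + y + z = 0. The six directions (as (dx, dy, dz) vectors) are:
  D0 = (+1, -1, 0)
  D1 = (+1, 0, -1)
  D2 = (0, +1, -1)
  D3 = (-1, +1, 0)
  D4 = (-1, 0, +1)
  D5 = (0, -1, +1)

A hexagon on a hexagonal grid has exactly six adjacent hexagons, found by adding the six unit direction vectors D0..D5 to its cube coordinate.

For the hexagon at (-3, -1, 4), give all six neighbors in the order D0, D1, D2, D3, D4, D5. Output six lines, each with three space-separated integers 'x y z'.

Answer: -2 -2 4
-2 -1 3
-3 0 3
-4 0 4
-4 -1 5
-3 -2 5

Derivation:
Center: (-3, -1, 4). Add each direction:
  D0: (-3, -1, 4) + (1, -1, 0) = (-2, -2, 4)
  D1: (-3, -1, 4) + (1, 0, -1) = (-2, -1, 3)
  D2: (-3, -1, 4) + (0, 1, -1) = (-3, 0, 3)
  D3: (-3, -1, 4) + (-1, 1, 0) = (-4, 0, 4)
  D4: (-3, -1, 4) + (-1, 0, 1) = (-4, -1, 5)
  D5: (-3, -1, 4) + (0, -1, 1) = (-3, -2, 5)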